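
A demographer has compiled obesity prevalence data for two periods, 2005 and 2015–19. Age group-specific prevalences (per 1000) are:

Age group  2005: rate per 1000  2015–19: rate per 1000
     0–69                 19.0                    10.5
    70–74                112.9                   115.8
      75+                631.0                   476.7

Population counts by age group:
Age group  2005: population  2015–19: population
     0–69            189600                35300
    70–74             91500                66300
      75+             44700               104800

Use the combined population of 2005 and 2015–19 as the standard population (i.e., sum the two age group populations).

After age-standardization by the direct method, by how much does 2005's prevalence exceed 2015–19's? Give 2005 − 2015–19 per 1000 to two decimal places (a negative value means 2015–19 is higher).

46.08

Combined standard total = 532200; weights = 0.4226, 0.2965, 0.2809.
2005: 0.4226×19.0 + 0.2965×112.9 + 0.2809×631.0 = 218.7584 per 1000.
2015–19: 0.4226×10.5 + 0.2965×115.8 + 0.2809×476.7 = 172.6820 per 1000.
Difference = 218.7584 − 172.6820 = 46.0764.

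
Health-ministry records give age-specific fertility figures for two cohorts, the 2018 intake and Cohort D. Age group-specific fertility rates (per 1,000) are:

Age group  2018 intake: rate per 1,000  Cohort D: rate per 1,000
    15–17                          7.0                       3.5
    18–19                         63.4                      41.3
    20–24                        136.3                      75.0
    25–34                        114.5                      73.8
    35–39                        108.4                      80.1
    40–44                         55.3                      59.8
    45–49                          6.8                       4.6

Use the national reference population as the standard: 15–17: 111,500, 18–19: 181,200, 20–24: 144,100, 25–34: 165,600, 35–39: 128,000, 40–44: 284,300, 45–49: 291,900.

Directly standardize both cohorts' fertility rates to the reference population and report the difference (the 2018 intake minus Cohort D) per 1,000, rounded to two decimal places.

17.57

Standard total = 1,306,600; weights = 0.0853, 0.1387, 0.1103, 0.1267, 0.0980, 0.2176, 0.2234.
The 2018 intake: 0.0853×7.0 + 0.1387×63.4 + 0.1103×136.3 + 0.1267×114.5 + 0.0980×108.4 + 0.2176×55.3 + 0.2234×6.8 = 63.1046 per 1,000.
Cohort D: 0.0853×3.5 + 0.1387×41.3 + 0.1103×75.0 + 0.1267×73.8 + 0.0980×80.1 + 0.2176×59.8 + 0.2234×4.6 = 45.5375 per 1,000.
Difference = 63.1046 − 45.5375 = 17.5672.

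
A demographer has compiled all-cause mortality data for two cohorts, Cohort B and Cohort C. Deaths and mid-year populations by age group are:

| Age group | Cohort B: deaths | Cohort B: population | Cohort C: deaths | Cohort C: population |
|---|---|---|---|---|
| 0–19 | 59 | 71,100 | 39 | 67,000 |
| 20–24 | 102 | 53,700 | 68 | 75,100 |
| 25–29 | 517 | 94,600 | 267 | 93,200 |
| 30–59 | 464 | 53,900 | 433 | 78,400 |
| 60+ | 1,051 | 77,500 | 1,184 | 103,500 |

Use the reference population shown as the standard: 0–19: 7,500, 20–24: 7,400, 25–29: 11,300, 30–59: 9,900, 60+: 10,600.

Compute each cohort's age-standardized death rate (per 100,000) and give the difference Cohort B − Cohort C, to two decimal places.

Age-specific rates per 100,000 for Cohort B: 82.98, 189.94, 546.51, 860.85, 1356.13.
For Cohort C: 58.21, 90.55, 286.48, 552.30, 1143.96.
Standard total = 46,700; weights = 0.1606, 0.1585, 0.2420, 0.2120, 0.2270.
Cohort B: 0.1606×82.98 + 0.1585×189.94 + 0.2420×546.51 + 0.2120×860.85 + 0.2270×1356.13 = 665.9732 per 100,000.
Cohort C: 0.1606×58.21 + 0.1585×90.55 + 0.2420×286.48 + 0.2120×552.30 + 0.2270×1143.96 = 469.7550 per 100,000.
Difference = 665.9732 − 469.7550 = 196.2182.

196.22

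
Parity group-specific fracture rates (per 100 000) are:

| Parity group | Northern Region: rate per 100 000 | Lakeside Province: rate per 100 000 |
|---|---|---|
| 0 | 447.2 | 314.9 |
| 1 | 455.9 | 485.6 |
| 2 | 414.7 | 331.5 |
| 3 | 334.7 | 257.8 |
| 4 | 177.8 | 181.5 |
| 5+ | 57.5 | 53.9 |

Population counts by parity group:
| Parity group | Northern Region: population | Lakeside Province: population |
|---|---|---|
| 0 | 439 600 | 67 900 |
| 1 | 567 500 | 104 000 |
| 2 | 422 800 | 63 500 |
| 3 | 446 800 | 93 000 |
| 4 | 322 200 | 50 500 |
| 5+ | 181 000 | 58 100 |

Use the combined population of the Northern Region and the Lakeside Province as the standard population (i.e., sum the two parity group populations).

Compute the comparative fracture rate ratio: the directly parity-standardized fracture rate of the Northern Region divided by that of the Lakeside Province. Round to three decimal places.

Combined standard total = 2 816 900; weights = 0.1802, 0.2384, 0.1726, 0.1916, 0.1323, 0.0849.
The Northern Region: 0.1802×447.2 + 0.2384×455.9 + 0.1726×414.7 + 0.1916×334.7 + 0.1323×177.8 + 0.0849×57.5 = 353.3831 per 100 000.
The Lakeside Province: 0.1802×314.9 + 0.2384×485.6 + 0.1726×331.5 + 0.1916×257.8 + 0.1323×181.5 + 0.0849×53.9 = 307.7119 per 100 000.
Ratio = 353.3831 ÷ 307.7119 = 1.14842.

1.148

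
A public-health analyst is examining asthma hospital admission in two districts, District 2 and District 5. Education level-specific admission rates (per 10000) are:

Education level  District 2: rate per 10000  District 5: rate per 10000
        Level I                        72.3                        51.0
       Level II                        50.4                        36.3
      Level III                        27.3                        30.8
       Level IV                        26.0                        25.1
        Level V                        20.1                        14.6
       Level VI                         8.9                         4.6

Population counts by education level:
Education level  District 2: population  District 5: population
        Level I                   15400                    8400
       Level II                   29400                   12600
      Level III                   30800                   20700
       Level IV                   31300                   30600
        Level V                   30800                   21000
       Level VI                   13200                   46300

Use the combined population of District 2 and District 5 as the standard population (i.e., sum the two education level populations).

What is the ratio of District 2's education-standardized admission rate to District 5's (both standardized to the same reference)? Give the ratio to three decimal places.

1.219

Combined standard total = 290500; weights = 0.0819, 0.1446, 0.1773, 0.2131, 0.1783, 0.2048.
District 2: 0.0819×72.3 + 0.1446×50.4 + 0.1773×27.3 + 0.2131×26.0 + 0.1783×20.1 + 0.2048×8.9 = 28.9970 per 10000.
District 5: 0.0819×51.0 + 0.1446×36.3 + 0.1773×30.8 + 0.2131×25.1 + 0.1783×14.6 + 0.2048×4.6 = 23.7806 per 10000.
Ratio = 28.9970 ÷ 23.7806 = 1.21935.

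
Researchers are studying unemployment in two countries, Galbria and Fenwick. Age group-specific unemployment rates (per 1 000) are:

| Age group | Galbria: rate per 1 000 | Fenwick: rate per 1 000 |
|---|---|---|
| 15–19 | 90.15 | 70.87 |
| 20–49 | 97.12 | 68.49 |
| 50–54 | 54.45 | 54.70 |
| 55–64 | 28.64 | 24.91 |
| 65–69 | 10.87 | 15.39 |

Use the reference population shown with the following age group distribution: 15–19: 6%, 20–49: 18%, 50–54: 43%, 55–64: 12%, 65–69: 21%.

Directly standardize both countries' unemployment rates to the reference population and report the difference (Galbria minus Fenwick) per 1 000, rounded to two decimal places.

Standard weights: 0.06, 0.18, 0.43, 0.12, 0.21.
Galbria: 0.0600×90.15 + 0.1800×97.12 + 0.4300×54.45 + 0.1200×28.64 + 0.2100×10.87 = 52.0236 per 1 000.
Fenwick: 0.0600×70.87 + 0.1800×68.49 + 0.4300×54.70 + 0.1200×24.91 + 0.2100×15.39 = 46.3225 per 1 000.
Difference = 52.0236 − 46.3225 = 5.7011.

5.70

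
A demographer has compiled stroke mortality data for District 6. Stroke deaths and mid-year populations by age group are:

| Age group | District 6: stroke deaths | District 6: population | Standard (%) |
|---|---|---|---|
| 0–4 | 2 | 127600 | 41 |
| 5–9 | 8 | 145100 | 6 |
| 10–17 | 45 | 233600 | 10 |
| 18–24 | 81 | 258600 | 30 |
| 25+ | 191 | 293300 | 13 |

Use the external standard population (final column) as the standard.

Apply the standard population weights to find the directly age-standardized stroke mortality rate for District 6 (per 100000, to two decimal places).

20.76

Age-specific rates per 100000 for District 6: 1.57, 5.51, 19.26, 31.32, 65.12.
Standard weights: 0.41, 0.06, 0.10, 0.30, 0.13.
Standardized rate: 0.4100×1.57 + 0.0600×5.51 + 0.1000×19.26 + 0.3000×31.32 + 0.1300×65.12 = 20.7623 per 100000.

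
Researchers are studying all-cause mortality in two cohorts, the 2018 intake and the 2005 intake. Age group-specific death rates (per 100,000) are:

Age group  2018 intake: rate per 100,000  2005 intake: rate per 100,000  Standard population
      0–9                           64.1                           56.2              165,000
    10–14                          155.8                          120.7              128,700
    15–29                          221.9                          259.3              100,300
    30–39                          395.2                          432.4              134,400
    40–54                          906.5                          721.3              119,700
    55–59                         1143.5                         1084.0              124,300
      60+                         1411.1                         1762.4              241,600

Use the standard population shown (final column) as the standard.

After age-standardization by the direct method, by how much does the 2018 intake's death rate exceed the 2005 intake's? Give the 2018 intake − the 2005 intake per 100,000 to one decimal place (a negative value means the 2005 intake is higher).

-57.4

Standard total = 1,014,000; weights = 0.1627, 0.1269, 0.0989, 0.1325, 0.1180, 0.1226, 0.2383.
The 2018 intake: 0.1627×64.1 + 0.1269×155.8 + 0.0989×221.9 + 0.1325×395.2 + 0.1180×906.5 + 0.1226×1143.5 + 0.2383×1411.1 = 687.9352 per 100,000.
The 2005 intake: 0.1627×56.2 + 0.1269×120.7 + 0.0989×259.3 + 0.1325×432.4 + 0.1180×721.3 + 0.1226×1084.0 + 0.2383×1762.4 = 745.3709 per 100,000.
Difference = 687.9352 − 745.3709 = -57.4357.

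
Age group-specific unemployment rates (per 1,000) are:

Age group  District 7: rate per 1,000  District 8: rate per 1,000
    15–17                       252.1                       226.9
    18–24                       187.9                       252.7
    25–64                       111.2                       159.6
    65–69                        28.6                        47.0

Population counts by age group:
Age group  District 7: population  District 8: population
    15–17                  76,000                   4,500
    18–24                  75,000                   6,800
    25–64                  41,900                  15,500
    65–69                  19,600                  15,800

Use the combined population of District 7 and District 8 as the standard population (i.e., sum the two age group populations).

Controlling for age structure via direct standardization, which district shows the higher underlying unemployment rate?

District 8

Combined standard total = 255,100; weights = 0.3156, 0.3207, 0.2250, 0.1388.
District 7: 0.3156×252.1 + 0.3207×187.9 + 0.2250×111.2 + 0.1388×28.6 = 168.7949 per 1,000.
District 8: 0.3156×226.9 + 0.3207×252.7 + 0.2250×159.6 + 0.1388×47.0 = 195.0653 per 1,000.
The crude rates (181.04 vs 139.81) would put District 7 higher, but that reflects its age composition; once standardized to a common age structure, District 8 has the higher underlying rate.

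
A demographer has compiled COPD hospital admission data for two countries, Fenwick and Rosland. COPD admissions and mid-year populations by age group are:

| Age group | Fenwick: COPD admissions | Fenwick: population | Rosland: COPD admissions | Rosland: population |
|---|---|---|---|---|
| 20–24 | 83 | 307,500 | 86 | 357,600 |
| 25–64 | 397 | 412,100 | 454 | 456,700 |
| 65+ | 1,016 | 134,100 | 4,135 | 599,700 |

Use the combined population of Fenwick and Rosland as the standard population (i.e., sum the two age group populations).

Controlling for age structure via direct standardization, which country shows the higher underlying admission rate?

Fenwick

Age-specific rates per 10,000 for Fenwick: 2.70, 9.63, 75.76.
For Rosland: 2.40, 9.94, 68.95.
Combined standard total = 2,267,700; weights = 0.2933, 0.3831, 0.3236.
Fenwick: 0.2933×2.70 + 0.3831×9.63 + 0.3236×75.76 = 28.9989 per 10,000.
Rosland: 0.2933×2.40 + 0.3831×9.94 + 0.3236×68.95 = 26.8256 per 10,000.
The crude rates (17.52 vs 33.06) would put Rosland higher, but that reflects its age composition; once standardized to a common age structure, Fenwick has the higher underlying rate.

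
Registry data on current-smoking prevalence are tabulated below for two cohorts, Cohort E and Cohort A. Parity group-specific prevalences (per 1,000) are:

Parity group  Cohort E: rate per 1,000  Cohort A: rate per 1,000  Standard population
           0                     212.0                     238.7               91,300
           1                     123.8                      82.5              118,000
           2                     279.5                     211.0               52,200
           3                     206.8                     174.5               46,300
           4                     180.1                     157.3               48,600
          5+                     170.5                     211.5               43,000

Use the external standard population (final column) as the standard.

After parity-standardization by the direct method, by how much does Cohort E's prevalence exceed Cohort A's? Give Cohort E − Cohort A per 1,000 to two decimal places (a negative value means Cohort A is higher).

17.16

Standard total = 399,400; weights = 0.2286, 0.2954, 0.1307, 0.1159, 0.1217, 0.1077.
Cohort E: 0.2286×212.0 + 0.2954×123.8 + 0.1307×279.5 + 0.1159×206.8 + 0.1217×180.1 + 0.1077×170.5 = 185.8115 per 1,000.
Cohort A: 0.2286×238.7 + 0.2954×82.5 + 0.1307×211.0 + 0.1159×174.5 + 0.1217×157.3 + 0.1077×211.5 = 168.6558 per 1,000.
Difference = 185.8115 − 168.6558 = 17.1556.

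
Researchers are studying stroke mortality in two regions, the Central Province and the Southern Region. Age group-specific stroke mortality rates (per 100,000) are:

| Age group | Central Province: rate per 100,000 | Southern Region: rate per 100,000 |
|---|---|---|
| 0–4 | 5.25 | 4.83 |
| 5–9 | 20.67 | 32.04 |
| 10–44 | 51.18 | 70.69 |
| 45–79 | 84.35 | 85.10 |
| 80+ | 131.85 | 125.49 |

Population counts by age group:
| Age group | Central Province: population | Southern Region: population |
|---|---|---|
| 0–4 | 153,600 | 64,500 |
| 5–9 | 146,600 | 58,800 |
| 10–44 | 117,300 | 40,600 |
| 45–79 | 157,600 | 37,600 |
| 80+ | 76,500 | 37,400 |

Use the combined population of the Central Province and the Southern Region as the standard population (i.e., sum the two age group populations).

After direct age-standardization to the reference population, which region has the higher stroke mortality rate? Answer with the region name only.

Southern Region

Combined standard total = 890,500; weights = 0.2449, 0.2307, 0.1773, 0.2192, 0.1279.
The Central Province: 0.2449×5.25 + 0.2307×20.67 + 0.1773×51.18 + 0.2192×84.35 + 0.1279×131.85 = 50.4827 per 100,000.
The Southern Region: 0.2449×4.83 + 0.2307×32.04 + 0.1773×70.69 + 0.2192×85.10 + 0.1279×125.49 = 55.8127 per 100,000.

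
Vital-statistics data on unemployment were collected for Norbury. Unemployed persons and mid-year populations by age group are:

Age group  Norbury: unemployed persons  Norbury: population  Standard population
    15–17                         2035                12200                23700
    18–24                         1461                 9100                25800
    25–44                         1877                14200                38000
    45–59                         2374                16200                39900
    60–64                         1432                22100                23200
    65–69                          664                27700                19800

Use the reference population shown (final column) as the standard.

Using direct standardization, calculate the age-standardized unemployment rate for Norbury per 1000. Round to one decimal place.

Age-specific rates per 1000 for Norbury: 166.803, 160.549, 132.183, 146.543, 64.796, 23.971.
Standard total = 170400; weights = 0.1391, 0.1514, 0.2230, 0.2342, 0.1362, 0.1162.
Standardized rate: 0.1391×166.803 + 0.1514×160.549 + 0.2230×132.183 + 0.2342×146.543 + 0.1362×64.796 + 0.1162×23.971 = 122.9070 per 1000.

122.9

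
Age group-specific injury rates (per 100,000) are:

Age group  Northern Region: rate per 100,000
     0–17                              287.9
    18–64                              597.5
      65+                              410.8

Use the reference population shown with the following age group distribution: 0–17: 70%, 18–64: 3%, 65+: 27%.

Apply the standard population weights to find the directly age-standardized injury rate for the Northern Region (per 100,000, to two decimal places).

Standard weights: 0.70, 0.03, 0.27.
Standardized rate: 0.7000×287.9 + 0.0300×597.5 + 0.2700×410.8 = 330.3710 per 100,000.

330.37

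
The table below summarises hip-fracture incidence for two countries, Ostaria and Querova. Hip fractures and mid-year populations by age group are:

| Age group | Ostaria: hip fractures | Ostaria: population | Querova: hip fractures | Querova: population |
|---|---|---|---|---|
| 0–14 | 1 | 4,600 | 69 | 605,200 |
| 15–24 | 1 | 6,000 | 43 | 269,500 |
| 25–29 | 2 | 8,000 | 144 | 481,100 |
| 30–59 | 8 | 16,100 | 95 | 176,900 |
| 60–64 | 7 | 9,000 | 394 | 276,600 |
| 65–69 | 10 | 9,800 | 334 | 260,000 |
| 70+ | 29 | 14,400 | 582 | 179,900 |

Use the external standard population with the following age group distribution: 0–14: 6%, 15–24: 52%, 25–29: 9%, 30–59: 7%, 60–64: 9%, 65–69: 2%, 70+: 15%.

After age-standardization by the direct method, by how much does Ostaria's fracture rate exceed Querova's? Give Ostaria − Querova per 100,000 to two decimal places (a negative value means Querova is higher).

-24.40

Age-specific rates per 100,000 for Ostaria: 21.74, 16.67, 25.00, 49.69, 77.78, 102.04, 201.39.
For Querova: 11.40, 15.96, 29.93, 53.70, 142.44, 128.46, 323.51.
Standard weights: 0.06, 0.52, 0.09, 0.07, 0.09, 0.02, 0.15.
Ostaria: 0.0600×21.74 + 0.5200×16.67 + 0.0900×25.00 + 0.0700×49.69 + 0.0900×77.78 + 0.0200×102.04 + 0.1500×201.39 = 54.9484 per 100,000.
Querova: 0.0600×11.40 + 0.5200×15.96 + 0.0900×29.93 + 0.0700×53.70 + 0.0900×142.44 + 0.0200×128.46 + 0.1500×323.51 = 79.3501 per 100,000.
Difference = 54.9484 − 79.3501 = -24.4017.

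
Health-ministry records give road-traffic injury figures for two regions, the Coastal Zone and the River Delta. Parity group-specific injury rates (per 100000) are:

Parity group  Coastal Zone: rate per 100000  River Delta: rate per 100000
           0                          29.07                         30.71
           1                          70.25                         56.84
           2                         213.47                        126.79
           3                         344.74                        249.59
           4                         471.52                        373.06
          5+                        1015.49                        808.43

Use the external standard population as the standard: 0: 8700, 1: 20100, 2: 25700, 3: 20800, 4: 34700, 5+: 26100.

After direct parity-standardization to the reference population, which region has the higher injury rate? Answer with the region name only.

Standard total = 136100; weights = 0.0639, 0.1477, 0.1888, 0.1528, 0.2550, 0.1918.
The Coastal Zone: 0.0639×29.07 + 0.1477×70.25 + 0.1888×213.47 + 0.1528×344.74 + 0.2550×471.52 + 0.1918×1015.49 = 420.1891 per 100000.
The River Delta: 0.0639×30.71 + 0.1477×56.84 + 0.1888×126.79 + 0.1528×249.59 + 0.2550×373.06 + 0.1918×808.43 = 322.5925 per 100000.

Coastal Zone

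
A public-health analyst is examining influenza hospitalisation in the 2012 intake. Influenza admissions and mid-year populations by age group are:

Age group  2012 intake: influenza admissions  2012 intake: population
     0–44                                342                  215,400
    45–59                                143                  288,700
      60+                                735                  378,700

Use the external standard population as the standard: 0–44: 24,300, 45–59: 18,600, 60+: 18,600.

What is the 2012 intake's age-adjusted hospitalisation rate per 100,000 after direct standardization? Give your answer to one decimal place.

Age-specific rates per 100,000 for the 2012 intake: 158.77, 49.53, 194.09.
Standard total = 61,500; weights = 0.3951, 0.3024, 0.3024.
Standardized rate: 0.3951×158.77 + 0.3024×49.53 + 0.3024×194.09 = 136.4147 per 100,000.

136.4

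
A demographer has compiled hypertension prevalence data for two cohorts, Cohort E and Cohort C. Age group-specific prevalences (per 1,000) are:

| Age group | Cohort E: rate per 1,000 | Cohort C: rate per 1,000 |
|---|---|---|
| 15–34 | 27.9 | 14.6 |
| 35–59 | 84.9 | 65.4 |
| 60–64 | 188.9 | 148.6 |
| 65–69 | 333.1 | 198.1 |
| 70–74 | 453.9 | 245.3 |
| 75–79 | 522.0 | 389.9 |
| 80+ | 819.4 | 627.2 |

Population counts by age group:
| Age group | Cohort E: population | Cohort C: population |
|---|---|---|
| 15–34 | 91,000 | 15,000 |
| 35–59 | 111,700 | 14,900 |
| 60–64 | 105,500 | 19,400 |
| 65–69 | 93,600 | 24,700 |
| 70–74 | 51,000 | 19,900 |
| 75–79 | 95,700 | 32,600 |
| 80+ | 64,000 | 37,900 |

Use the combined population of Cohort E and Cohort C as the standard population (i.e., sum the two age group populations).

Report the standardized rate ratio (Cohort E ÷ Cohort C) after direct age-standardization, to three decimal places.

1.416

Combined standard total = 776,900; weights = 0.1364, 0.1630, 0.1608, 0.1523, 0.0913, 0.1651, 0.1312.
Cohort E: 0.1364×27.9 + 0.1630×84.9 + 0.1608×188.9 + 0.1523×333.1 + 0.0913×453.9 + 0.1651×522.0 + 0.1312×819.4 = 333.8345 per 1,000.
Cohort C: 0.1364×14.6 + 0.1630×65.4 + 0.1608×148.6 + 0.1523×198.1 + 0.0913×245.3 + 0.1651×389.9 + 0.1312×627.2 = 235.7449 per 1,000.
Ratio = 333.8345 ÷ 235.7449 = 1.41608.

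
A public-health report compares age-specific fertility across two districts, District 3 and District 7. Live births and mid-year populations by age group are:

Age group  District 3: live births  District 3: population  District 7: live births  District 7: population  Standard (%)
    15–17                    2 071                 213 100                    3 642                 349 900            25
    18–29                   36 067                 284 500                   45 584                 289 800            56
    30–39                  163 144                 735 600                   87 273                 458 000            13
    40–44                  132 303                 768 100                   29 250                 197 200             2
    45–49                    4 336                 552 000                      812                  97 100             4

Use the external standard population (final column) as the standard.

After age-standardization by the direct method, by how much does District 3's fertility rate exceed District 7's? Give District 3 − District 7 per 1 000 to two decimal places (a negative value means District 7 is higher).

-12.75

Age-specific rates per 1 000 for District 3: 9.718, 126.773, 221.784, 172.247, 7.855.
For District 7: 10.409, 157.295, 190.552, 148.327, 8.363.
Standard weights: 0.25, 0.56, 0.13, 0.02, 0.04.
District 3: 0.2500×9.718 + 0.5600×126.773 + 0.1300×221.784 + 0.0200×172.247 + 0.0400×7.855 = 106.0137 per 1 000.
District 7: 0.2500×10.409 + 0.5600×157.295 + 0.1300×190.552 + 0.0200×148.327 + 0.0400×8.363 = 118.7600 per 1 000.
Difference = 106.0137 − 118.7600 = -12.7464.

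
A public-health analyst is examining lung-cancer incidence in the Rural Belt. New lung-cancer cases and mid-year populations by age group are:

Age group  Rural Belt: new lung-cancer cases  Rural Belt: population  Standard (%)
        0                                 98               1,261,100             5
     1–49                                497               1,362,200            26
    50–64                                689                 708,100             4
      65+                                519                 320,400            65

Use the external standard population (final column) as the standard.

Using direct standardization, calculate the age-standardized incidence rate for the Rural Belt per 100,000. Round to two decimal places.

119.06

Age-specific rates per 100,000 for the Rural Belt: 7.77, 36.49, 97.30, 161.99.
Standard weights: 0.05, 0.26, 0.04, 0.65.
Standardized rate: 0.0500×7.77 + 0.2600×36.49 + 0.0400×97.30 + 0.6500×161.99 = 119.0570 per 100,000.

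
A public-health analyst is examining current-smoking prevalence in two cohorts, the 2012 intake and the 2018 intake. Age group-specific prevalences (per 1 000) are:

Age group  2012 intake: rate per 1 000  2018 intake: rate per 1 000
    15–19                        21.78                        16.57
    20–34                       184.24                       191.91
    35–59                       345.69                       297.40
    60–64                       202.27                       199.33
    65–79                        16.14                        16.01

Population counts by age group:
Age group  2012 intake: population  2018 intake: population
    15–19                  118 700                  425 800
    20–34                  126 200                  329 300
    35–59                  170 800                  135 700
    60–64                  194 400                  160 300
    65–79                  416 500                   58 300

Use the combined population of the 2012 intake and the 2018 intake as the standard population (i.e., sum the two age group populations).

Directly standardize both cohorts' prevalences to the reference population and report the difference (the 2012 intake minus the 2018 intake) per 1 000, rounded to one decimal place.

Combined standard total = 2 136 000; weights = 0.2549, 0.2132, 0.1435, 0.1661, 0.2223.
The 2012 intake: 0.2549×21.78 + 0.2132×184.24 + 0.1435×345.69 + 0.1661×202.27 + 0.2223×16.14 = 131.6212 per 1 000.
The 2018 intake: 0.2549×16.57 + 0.2132×191.91 + 0.1435×297.40 + 0.1661×199.33 + 0.2223×16.01 = 124.4824 per 1 000.
Difference = 131.6212 − 124.4824 = 7.1389.

7.1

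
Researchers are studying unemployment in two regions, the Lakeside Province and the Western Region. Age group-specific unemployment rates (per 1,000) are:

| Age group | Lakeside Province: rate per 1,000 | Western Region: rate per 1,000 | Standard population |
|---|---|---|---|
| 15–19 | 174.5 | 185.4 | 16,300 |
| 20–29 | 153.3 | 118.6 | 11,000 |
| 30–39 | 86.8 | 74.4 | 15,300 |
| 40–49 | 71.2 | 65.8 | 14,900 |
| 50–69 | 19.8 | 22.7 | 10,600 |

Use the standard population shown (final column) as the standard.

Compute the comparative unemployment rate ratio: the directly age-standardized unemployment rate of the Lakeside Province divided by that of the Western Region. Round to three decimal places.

1.066

Standard total = 68,100; weights = 0.2394, 0.1615, 0.2247, 0.2188, 0.1557.
The Lakeside Province: 0.2394×174.5 + 0.1615×153.3 + 0.2247×86.8 + 0.2188×71.2 + 0.1557×19.8 = 104.6909 per 1,000.
The Western Region: 0.2394×185.4 + 0.1615×118.6 + 0.2247×74.4 + 0.2188×65.8 + 0.1557×22.7 = 98.1789 per 1,000.
Ratio = 104.6909 ÷ 98.1789 = 1.06633.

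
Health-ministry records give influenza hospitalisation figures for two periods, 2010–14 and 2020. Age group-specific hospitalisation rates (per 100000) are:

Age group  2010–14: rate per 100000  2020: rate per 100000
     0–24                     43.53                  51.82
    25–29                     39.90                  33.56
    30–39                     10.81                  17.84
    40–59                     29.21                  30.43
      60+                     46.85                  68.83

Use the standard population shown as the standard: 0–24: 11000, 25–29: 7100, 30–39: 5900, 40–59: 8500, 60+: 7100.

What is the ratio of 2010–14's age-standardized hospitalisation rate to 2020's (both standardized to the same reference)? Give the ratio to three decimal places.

0.847

Standard total = 39600; weights = 0.2778, 0.1793, 0.1490, 0.2146, 0.1793.
2010–14: 0.2778×43.53 + 0.1793×39.90 + 0.1490×10.81 + 0.2146×29.21 + 0.1793×46.85 = 35.5257 per 100000.
2020: 0.2778×51.82 + 0.1793×33.56 + 0.1490×17.84 + 0.2146×30.43 + 0.1793×68.83 = 41.9419 per 100000.
Ratio = 35.5257 ÷ 41.9419 = 0.84702.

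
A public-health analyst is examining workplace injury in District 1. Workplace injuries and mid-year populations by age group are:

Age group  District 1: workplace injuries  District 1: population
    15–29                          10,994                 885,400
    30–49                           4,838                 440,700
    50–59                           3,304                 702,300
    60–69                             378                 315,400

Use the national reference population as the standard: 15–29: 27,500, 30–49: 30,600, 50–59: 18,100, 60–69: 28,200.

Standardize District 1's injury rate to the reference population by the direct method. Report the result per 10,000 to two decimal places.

76.28

Age-specific rates per 10,000 for District 1: 124.17, 109.78, 47.05, 11.98.
Standard total = 104,400; weights = 0.2634, 0.2931, 0.1734, 0.2701.
Standardized rate: 0.2634×124.17 + 0.2931×109.78 + 0.1734×47.05 + 0.2701×11.98 = 76.2781 per 10,000.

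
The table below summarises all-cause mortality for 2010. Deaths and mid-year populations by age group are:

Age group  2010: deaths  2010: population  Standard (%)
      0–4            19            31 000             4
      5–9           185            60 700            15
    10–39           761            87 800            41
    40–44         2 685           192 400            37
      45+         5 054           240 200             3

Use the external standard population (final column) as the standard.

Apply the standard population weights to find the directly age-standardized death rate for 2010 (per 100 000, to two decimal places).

Age-specific rates per 100 000 for 2010: 61.29, 304.78, 866.74, 1395.53, 2104.08.
Standard weights: 0.04, 0.15, 0.41, 0.37, 0.03.
Standardized rate: 0.0400×61.29 + 0.1500×304.78 + 0.4100×866.74 + 0.3700×1395.53 + 0.0300×2104.08 = 983.0013 per 100 000.

983.00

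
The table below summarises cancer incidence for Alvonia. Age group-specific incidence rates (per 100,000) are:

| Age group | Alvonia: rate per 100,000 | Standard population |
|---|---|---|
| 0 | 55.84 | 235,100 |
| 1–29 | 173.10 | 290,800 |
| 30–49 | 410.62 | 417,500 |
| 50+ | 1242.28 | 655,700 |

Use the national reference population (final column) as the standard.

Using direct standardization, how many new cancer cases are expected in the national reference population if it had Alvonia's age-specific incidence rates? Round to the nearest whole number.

10495

Expected new cancer cases = Σ (standard pop × age-specific rate ÷ 100,000)
= 235,100×55.84/100,000 + 290,800×173.10/100,000 + 417,500×410.62/100,000 + 655,700×1242.28/100,000
= 131.28 + 503.37 + 1714.34 + 8145.63 = 10494.62.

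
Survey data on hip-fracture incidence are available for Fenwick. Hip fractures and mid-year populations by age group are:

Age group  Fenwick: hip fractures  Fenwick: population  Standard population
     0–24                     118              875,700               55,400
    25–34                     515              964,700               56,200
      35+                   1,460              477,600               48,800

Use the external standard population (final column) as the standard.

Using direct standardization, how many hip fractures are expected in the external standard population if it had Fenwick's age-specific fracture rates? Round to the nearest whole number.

187

Age-specific rates per 100,000 for Fenwick: 13.47, 53.38, 305.70.
Expected hip fractures = Σ (standard pop × age-specific rate ÷ 100,000)
= 55,400×13.47/100,000 + 56,200×53.38/100,000 + 48,800×305.70/100,000
= 7.47 + 30.00 + 149.18 = 186.65.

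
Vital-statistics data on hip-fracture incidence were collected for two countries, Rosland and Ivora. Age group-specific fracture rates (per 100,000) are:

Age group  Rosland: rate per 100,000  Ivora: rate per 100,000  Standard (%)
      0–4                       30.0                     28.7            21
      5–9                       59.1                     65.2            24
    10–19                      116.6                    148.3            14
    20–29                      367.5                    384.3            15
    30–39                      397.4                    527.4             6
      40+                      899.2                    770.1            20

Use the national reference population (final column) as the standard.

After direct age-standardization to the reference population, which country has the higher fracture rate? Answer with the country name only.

Rosland

Standard weights: 0.21, 0.24, 0.14, 0.15, 0.06, 0.20.
Rosland: 0.2100×30.0 + 0.2400×59.1 + 0.1400×116.6 + 0.1500×367.5 + 0.0600×397.4 + 0.2000×899.2 = 295.6170 per 100,000.
Ivora: 0.2100×28.7 + 0.2400×65.2 + 0.1400×148.3 + 0.1500×384.3 + 0.0600×527.4 + 0.2000×770.1 = 285.7460 per 100,000.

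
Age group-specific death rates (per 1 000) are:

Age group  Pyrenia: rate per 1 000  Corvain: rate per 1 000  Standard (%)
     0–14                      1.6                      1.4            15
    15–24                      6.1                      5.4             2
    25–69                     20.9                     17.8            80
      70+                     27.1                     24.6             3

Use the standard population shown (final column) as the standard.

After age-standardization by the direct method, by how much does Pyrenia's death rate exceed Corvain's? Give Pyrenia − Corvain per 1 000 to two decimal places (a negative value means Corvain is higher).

Standard weights: 0.15, 0.02, 0.80, 0.03.
Pyrenia: 0.1500×1.6 + 0.0200×6.1 + 0.8000×20.9 + 0.0300×27.1 = 17.8950 per 1 000.
Corvain: 0.1500×1.4 + 0.0200×5.4 + 0.8000×17.8 + 0.0300×24.6 = 15.2960 per 1 000.
Difference = 17.8950 − 15.2960 = 2.5990.

2.60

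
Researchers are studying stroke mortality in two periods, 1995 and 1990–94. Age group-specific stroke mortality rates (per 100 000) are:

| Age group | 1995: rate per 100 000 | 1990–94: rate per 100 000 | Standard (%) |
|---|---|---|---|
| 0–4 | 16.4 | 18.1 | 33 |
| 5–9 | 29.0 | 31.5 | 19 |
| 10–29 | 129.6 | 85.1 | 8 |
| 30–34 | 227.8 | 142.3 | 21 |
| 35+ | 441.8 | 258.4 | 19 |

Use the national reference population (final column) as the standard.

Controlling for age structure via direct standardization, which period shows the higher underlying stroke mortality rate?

1995

Standard weights: 0.33, 0.19, 0.08, 0.21, 0.19.
1995: 0.3300×16.4 + 0.1900×29.0 + 0.0800×129.6 + 0.2100×227.8 + 0.1900×441.8 = 153.0700 per 100 000.
1990–94: 0.3300×18.1 + 0.1900×31.5 + 0.0800×85.1 + 0.2100×142.3 + 0.1900×258.4 = 97.7450 per 100 000.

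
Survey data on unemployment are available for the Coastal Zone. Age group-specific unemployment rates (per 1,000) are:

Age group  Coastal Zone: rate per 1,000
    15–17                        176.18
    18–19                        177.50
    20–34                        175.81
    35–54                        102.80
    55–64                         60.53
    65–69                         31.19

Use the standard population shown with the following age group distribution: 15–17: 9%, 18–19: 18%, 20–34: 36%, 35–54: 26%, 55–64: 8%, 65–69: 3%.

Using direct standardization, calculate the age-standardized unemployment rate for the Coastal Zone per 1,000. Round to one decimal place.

143.6

Standard weights: 0.09, 0.18, 0.36, 0.26, 0.08, 0.03.
Standardized rate: 0.0900×176.18 + 0.1800×177.50 + 0.3600×175.81 + 0.2600×102.80 + 0.0800×60.53 + 0.0300×31.19 = 143.6039 per 1,000.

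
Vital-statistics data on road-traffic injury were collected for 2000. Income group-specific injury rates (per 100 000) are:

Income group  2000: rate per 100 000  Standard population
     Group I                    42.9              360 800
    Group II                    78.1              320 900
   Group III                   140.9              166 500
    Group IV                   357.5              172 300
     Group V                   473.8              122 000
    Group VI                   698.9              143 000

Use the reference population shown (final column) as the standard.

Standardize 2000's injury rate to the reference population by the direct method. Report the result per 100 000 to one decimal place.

Standard total = 1 285 500; weights = 0.2807, 0.2496, 0.1295, 0.1340, 0.0949, 0.1112.
Standardized rate: 0.2807×42.9 + 0.2496×78.1 + 0.1295×140.9 + 0.1340×357.5 + 0.0949×473.8 + 0.1112×698.9 = 220.4154 per 100 000.

220.4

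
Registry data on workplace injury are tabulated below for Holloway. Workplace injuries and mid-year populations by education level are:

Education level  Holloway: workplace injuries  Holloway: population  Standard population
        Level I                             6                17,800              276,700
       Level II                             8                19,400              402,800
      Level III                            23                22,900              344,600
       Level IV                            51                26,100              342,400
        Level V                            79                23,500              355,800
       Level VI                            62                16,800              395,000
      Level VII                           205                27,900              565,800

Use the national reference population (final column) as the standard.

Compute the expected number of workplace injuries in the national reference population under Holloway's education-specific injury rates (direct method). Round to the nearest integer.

8086

Education-specific rates per 10,000 for Holloway: 3.37, 4.12, 10.04, 19.54, 33.62, 36.90, 73.48.
Expected workplace injuries = Σ (standard pop × education-specific rate ÷ 10,000)
= 276,700×3.37/10,000 + 402,800×4.12/10,000 + 344,600×10.04/10,000 + 342,400×19.54/10,000 + 355,800×33.62/10,000 + 395,000×36.90/10,000 + 565,800×73.48/10,000
= 93.27 + 166.10 + 346.10 + 669.06 + 1196.09 + 1457.74 + 4157.31 = 8085.68.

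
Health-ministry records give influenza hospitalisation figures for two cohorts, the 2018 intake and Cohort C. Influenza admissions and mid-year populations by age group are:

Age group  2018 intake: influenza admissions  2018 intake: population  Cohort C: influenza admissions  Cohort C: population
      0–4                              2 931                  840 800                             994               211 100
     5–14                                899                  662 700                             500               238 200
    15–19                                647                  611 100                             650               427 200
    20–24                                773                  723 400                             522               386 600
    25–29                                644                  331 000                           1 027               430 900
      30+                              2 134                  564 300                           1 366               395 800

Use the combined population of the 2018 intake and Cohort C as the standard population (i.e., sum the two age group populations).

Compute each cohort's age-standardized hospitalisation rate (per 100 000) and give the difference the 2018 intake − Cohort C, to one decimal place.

Age-specific rates per 100 000 for the 2018 intake: 348.60, 135.66, 105.87, 106.86, 194.56, 378.17.
For Cohort C: 470.87, 209.91, 152.15, 135.02, 238.34, 345.12.
Combined standard total = 5 823 100; weights = 0.1806, 0.1547, 0.1783, 0.1906, 0.1308, 0.1649.
The 2018 intake: 0.1806×348.60 + 0.1547×135.66 + 0.1783×105.87 + 0.1906×106.86 + 0.1308×194.56 + 0.1649×378.17 = 211.0144 per 100 000.
Cohort C: 0.1806×470.87 + 0.1547×209.91 + 0.1783×152.15 + 0.1906×135.02 + 0.1308×238.34 + 0.1649×345.12 = 258.4896 per 100 000.
Difference = 211.0144 − 258.4896 = -47.4752.

-47.5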